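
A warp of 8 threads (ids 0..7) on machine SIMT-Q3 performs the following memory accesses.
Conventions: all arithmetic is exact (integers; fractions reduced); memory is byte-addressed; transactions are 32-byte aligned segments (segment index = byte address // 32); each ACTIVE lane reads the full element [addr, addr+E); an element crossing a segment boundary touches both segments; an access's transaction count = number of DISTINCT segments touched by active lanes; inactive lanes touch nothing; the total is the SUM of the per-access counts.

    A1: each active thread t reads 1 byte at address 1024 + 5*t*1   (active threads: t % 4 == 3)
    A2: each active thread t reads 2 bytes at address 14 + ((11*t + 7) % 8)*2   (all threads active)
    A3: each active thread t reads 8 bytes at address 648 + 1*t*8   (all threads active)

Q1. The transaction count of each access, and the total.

A1: 2 transactions
A2: 1 transaction
A3: 3 transactions

Answer: 2,1,3; total 6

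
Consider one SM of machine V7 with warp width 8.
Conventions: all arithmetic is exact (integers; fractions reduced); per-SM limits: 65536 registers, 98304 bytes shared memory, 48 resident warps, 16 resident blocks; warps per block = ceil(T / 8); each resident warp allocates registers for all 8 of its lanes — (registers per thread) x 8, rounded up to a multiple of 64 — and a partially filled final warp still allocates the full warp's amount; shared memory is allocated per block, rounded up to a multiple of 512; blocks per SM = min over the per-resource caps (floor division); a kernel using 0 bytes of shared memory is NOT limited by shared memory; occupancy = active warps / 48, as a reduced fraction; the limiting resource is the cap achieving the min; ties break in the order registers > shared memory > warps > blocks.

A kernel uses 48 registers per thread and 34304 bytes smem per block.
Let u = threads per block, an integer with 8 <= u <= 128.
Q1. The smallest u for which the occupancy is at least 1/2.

Answer: u = 89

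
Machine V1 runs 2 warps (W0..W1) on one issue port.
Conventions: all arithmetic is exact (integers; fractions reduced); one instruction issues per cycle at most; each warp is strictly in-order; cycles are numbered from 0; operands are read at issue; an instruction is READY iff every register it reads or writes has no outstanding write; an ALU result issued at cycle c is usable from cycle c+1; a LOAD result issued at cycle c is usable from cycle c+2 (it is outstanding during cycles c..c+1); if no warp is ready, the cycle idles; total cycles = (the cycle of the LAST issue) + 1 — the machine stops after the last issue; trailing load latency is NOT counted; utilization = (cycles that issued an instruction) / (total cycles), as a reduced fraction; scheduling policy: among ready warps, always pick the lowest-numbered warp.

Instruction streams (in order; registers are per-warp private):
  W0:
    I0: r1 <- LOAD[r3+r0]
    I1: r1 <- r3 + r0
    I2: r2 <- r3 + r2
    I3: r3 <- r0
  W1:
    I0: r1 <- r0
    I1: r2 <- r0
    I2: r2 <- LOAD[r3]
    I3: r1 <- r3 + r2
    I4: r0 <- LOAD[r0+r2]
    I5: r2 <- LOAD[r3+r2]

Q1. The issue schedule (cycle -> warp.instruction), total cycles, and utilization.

cycle 0: W0.I0
cycle 1: W1.I0
cycle 2: W0.I1
cycle 3: W0.I2
cycle 4: W0.I3
cycle 5: W1.I1
cycle 6: W1.I2
cycle 7: idle
cycle 8: W1.I3
cycle 9: W1.I4
cycle 10: W1.I5

Answer: 11 cycles, utilization 10/11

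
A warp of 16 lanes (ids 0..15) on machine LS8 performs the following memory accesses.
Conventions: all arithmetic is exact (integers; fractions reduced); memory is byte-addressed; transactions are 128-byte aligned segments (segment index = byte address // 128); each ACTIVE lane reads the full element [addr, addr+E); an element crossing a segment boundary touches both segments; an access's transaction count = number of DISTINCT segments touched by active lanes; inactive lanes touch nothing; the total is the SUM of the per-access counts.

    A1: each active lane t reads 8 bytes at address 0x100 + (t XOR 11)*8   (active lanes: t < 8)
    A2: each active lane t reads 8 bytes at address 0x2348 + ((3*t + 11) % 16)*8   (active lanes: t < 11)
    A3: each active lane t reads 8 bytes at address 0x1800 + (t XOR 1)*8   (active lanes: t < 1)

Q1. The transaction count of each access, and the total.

A1: 1 transaction
A2: 2 transactions
A3: 1 transaction

Answer: 1,2,1; total 4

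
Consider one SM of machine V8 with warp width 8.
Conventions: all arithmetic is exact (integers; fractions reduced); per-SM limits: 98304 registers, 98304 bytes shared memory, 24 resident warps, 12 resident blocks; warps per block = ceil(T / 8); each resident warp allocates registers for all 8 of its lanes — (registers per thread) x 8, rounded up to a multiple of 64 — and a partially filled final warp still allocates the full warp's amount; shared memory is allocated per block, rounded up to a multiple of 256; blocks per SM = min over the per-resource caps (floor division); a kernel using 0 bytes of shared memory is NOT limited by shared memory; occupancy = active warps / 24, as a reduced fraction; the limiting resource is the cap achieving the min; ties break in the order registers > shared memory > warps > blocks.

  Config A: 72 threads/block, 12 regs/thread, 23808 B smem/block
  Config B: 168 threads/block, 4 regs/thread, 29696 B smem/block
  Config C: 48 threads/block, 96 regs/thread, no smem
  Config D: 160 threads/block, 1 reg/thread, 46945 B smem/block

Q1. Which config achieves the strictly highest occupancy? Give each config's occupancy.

occupancies: A 3/4, B 7/8, C 1, D 5/6

Answer: C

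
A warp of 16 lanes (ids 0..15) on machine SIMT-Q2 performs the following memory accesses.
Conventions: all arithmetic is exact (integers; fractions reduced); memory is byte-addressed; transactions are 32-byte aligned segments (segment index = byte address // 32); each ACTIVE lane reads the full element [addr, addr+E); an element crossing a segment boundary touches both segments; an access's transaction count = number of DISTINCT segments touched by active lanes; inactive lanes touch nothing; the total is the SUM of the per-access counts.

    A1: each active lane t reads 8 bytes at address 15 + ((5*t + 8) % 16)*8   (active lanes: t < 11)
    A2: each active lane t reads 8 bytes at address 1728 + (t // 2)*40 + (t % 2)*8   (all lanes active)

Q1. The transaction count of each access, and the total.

A1: 4 transactions
A2: 10 transactions

Answer: 4,10; total 14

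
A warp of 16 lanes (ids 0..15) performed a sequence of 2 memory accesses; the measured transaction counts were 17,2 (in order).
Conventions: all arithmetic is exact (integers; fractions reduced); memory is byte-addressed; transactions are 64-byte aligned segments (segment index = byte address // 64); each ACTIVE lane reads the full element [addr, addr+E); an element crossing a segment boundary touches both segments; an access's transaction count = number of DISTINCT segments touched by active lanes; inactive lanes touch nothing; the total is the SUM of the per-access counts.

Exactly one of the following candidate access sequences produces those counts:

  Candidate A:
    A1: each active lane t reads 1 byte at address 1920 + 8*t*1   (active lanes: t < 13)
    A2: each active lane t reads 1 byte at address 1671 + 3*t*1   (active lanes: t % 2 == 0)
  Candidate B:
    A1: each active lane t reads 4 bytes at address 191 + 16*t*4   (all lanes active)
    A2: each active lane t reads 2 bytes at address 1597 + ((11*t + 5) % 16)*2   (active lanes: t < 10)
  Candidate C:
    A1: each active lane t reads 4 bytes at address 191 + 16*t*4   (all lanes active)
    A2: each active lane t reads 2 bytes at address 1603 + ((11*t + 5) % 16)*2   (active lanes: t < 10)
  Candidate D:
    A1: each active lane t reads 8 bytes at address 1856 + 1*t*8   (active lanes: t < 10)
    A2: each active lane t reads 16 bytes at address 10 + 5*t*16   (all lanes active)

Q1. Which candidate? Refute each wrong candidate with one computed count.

A: A1 gives 2 transactions, not 17
C: A2 gives 1 transaction, not 2
D: A1 gives 2 transactions, not 17
B: all counts match (17,2)

Answer: B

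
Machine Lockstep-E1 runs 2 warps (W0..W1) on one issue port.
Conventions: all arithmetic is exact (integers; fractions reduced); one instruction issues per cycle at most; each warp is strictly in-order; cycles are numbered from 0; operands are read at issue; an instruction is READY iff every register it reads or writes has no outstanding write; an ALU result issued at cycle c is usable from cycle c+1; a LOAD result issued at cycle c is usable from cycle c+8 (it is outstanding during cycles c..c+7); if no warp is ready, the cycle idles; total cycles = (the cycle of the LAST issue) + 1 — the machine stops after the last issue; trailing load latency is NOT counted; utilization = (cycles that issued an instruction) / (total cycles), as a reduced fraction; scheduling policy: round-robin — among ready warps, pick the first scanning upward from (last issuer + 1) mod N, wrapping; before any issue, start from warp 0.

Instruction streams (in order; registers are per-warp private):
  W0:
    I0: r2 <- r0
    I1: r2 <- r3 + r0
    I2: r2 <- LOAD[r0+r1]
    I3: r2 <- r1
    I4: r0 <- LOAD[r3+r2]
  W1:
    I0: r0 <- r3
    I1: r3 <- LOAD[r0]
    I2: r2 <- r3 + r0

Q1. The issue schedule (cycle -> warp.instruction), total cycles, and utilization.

cycle 0: W0.I0
cycle 1: W1.I0
cycle 2: W0.I1
cycle 3: W1.I1
cycle 4: W0.I2
cycle 5: idle
cycle 6: idle
cycle 7: idle
cycle 8: idle
cycle 9: idle
cycle 10: idle
cycle 11: W1.I2
cycle 12: W0.I3
cycle 13: W0.I4

Answer: 14 cycles, utilization 4/7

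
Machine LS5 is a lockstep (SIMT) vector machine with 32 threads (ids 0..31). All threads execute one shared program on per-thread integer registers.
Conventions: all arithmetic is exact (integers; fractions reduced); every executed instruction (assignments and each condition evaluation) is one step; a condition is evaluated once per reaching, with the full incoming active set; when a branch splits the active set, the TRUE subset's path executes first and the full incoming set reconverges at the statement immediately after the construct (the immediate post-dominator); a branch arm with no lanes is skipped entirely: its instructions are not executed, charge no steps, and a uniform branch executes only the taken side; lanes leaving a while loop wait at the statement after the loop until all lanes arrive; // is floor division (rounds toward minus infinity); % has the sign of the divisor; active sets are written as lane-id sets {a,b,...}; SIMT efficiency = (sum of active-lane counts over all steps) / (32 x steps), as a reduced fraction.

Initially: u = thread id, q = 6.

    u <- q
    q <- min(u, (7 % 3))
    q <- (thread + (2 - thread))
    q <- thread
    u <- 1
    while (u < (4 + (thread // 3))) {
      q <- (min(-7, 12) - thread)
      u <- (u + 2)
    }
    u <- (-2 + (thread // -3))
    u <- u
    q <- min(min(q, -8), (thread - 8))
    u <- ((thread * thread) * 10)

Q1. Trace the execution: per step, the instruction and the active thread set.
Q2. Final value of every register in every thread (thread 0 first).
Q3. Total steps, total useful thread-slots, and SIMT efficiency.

step 0: u <- q                       {0,1,2,3,4,5,6,7,8,9,10,11,12,13,14,15,16,17,18,19,20,21,22,23,24,25,26,27,28,29,30,31}
step 1: q <- min(u, (7 % 3))         {0,1,2,3,4,5,6,7,8,9,10,11,12,13,14,15,16,17,18,19,20,21,22,23,24,25,26,27,28,29,30,31}
step 2: q <- (thread + (2 - thread)) {0,1,2,3,4,5,6,7,8,9,10,11,12,13,14,15,16,17,18,19,20,21,22,23,24,25,26,27,28,29,30,31}
step 3: q <- thread                  {0,1,2,3,4,5,6,7,8,9,10,11,12,13,14,15,16,17,18,19,20,21,22,23,24,25,26,27,28,29,30,31}
step 4: u <- 1                       {0,1,2,3,4,5,6,7,8,9,10,11,12,13,14,15,16,17,18,19,20,21,22,23,24,25,26,27,28,29,30,31}
step 5: eval (u < (4 + (thread // 3))) {0,1,2,3,4,5,6,7,8,9,10,11,12,13,14,15,16,17,18,19,20,21,22,23,24,25,26,27,28,29,30,31}
step 6: q <- (min(-7, 12) - thread)  {0,1,2,3,4,5,6,7,8,9,10,11,12,13,14,15,16,17,18,19,20,21,22,23,24,25,26,27,28,29,30,31}
step 7: u <- (u + 2)                 {0,1,2,3,4,5,6,7,8,9,10,11,12,13,14,15,16,17,18,19,20,21,22,23,24,25,26,27,28,29,30,31}
step 8: eval (u < (4 + (thread // 3))) {0,1,2,3,4,5,6,7,8,9,10,11,12,13,14,15,16,17,18,19,20,21,22,23,24,25,26,27,28,29,30,31}
step 9: q <- (min(-7, 12) - thread)  {0,1,2,3,4,5,6,7,8,9,10,11,12,13,14,15,16,17,18,19,20,21,22,23,24,25,26,27,28,29,30,31}
step 10: u <- (u + 2)                 {0,1,2,3,4,5,6,7,8,9,10,11,12,13,14,15,16,17,18,19,20,21,22,23,24,25,26,27,28,29,30,31}
step 11: eval (u < (4 + (thread // 3))) {0,1,2,3,4,5,6,7,8,9,10,11,12,13,14,15,16,17,18,19,20,21,22,23,24,25,26,27,28,29,30,31}
step 12: q <- (min(-7, 12) - thread)  {6,7,8,9,10,11,12,13,14,15,16,17,18,19,20,21,22,23,24,25,26,27,28,29,30,31}
step 13: u <- (u + 2)                 {6,7,8,9,10,11,12,13,14,15,16,17,18,19,20,21,22,23,24,25,26,27,28,29,30,31}
step 14: eval (u < (4 + (thread // 3))) {6,7,8,9,10,11,12,13,14,15,16,17,18,19,20,21,22,23,24,25,26,27,28,29,30,31}
step 15: q <- (min(-7, 12) - thread)  {12,13,14,15,16,17,18,19,20,21,22,23,24,25,26,27,28,29,30,31}
step 16: u <- (u + 2)                 {12,13,14,15,16,17,18,19,20,21,22,23,24,25,26,27,28,29,30,31}
step 17: eval (u < (4 + (thread // 3))) {12,13,14,15,16,17,18,19,20,21,22,23,24,25,26,27,28,29,30,31}
step 18: q <- (min(-7, 12) - thread)  {18,19,20,21,22,23,24,25,26,27,28,29,30,31}
step 19: u <- (u + 2)                 {18,19,20,21,22,23,24,25,26,27,28,29,30,31}
step 20: eval (u < (4 + (thread // 3))) {18,19,20,21,22,23,24,25,26,27,28,29,30,31}
step 21: q <- (min(-7, 12) - thread)  {24,25,26,27,28,29,30,31}
step 22: u <- (u + 2)                 {24,25,26,27,28,29,30,31}
step 23: eval (u < (4 + (thread // 3))) {24,25,26,27,28,29,30,31}
step 24: q <- (min(-7, 12) - thread)  {30,31}
step 25: u <- (u + 2)                 {30,31}
step 26: eval (u < (4 + (thread // 3))) {30,31}
step 27: u <- (-2 + (thread // -3))   {0,1,2,3,4,5,6,7,8,9,10,11,12,13,14,15,16,17,18,19,20,21,22,23,24,25,26,27,28,29,30,31}
step 28: u <- u                       {0,1,2,3,4,5,6,7,8,9,10,11,12,13,14,15,16,17,18,19,20,21,22,23,24,25,26,27,28,29,30,31}
step 29: q <- min(min(q, -8), (thread - 8)) {0,1,2,3,4,5,6,7,8,9,10,11,12,13,14,15,16,17,18,19,20,21,22,23,24,25,26,27,28,29,30,31}
step 30: u <- ((thread * thread) * 10) {0,1,2,3,4,5,6,7,8,9,10,11,12,13,14,15,16,17,18,19,20,21,22,23,24,25,26,27,28,29,30,31}

Answer: 31 steps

u: 0,10,40,90,160,250,360,490,640,810,1000,1210,1440,1690,1960,2250,2560,2890,3240,3610,4000,4410,4840,5290,5760,6250,6760,7290,7840,8410,9000,9610
q: -8,-8,-9,-10,-11,-12,-13,-14,-15,-16,-17,-18,-19,-20,-21,-22,-23,-24,-25,-26,-27,-28,-29,-30,-31,-32,-33,-34,-35,-36,-37,-38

steps = 31; useful = 722; efficiency = 722/992 = 361/496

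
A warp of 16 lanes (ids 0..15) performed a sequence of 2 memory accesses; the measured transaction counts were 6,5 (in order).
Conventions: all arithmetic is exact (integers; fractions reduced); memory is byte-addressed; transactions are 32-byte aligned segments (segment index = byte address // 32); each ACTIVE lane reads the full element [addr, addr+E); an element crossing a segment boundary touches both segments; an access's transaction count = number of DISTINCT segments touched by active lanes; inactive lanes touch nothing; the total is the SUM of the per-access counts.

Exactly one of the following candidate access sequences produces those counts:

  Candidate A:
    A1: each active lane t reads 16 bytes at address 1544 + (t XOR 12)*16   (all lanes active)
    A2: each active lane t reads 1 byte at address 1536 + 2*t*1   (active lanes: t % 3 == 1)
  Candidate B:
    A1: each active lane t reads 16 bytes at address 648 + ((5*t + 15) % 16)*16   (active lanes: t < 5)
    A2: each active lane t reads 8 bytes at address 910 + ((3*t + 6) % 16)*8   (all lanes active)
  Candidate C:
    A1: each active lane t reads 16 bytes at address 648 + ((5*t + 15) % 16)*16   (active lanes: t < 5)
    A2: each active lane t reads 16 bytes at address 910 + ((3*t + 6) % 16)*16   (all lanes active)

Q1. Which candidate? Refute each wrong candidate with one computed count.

A: A1 gives 9 transactions, not 6
C: A2 gives 9 transactions, not 5
B: all counts match (6,5)

Answer: B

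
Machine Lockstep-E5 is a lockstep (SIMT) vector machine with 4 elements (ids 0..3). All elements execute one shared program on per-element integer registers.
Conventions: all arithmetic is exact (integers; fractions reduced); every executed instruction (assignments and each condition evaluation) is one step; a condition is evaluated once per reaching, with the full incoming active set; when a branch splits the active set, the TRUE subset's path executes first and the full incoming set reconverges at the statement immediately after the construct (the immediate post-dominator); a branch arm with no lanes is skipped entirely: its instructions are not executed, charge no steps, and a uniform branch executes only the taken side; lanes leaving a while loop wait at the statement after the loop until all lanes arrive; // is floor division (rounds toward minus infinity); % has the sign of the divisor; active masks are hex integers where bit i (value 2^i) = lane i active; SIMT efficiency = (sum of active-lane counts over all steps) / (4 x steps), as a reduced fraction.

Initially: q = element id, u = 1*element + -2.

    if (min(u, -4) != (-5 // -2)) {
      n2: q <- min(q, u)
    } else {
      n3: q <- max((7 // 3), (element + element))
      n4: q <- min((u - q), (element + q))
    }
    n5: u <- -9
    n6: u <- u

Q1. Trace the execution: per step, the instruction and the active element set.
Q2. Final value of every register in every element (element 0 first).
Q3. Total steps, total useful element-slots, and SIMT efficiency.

step 0: eval (min(u, -4) != (-5 // -2)) 0xf
step 1: q <- min(q, u)               0xf
step 2: u <- -9                      0xf
step 3: u <- u                       0xf

Answer: 4 steps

q: -2,-1,0,1
u: -9,-9,-9,-9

steps = 4; useful = 16; efficiency = 16/16 = 1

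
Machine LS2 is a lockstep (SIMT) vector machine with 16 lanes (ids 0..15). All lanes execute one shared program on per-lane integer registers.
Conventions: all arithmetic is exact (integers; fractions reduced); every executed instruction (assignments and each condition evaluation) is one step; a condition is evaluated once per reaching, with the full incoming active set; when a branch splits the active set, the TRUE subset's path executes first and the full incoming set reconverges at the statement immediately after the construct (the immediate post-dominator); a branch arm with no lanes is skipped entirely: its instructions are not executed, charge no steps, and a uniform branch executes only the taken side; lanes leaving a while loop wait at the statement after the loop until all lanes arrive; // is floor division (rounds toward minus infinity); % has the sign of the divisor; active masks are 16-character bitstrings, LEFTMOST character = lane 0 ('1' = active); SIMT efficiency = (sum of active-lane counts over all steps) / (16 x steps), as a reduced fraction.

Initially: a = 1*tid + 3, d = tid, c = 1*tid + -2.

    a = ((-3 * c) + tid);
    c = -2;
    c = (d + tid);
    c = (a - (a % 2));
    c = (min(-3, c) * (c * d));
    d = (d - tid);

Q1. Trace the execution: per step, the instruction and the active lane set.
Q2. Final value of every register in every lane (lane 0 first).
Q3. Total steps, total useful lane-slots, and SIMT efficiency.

step 0: a <- ((-3 * c) + tid)        1111111111111111
step 1: c <- -2                      1111111111111111
step 2: c <- (d + tid)               1111111111111111
step 3: c <- (a - (a % 2))           1111111111111111
step 4: c <- (min(-3, c) * (c * d))  1111111111111111
step 5: d <- (d - tid)               1111111111111111

Answer: 6 steps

a: 6,4,2,0,-2,-4,-6,-8,-10,-12,-14,-16,-18,-20,-22,-24
d: 0,0,0,0,0,0,0,0,0,0,0,0,0,0,0,0
c: 0,-12,-12,0,24,80,216,448,800,1296,1960,2816,3888,5200,6776,8640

steps = 6; useful = 96; efficiency = 96/96 = 1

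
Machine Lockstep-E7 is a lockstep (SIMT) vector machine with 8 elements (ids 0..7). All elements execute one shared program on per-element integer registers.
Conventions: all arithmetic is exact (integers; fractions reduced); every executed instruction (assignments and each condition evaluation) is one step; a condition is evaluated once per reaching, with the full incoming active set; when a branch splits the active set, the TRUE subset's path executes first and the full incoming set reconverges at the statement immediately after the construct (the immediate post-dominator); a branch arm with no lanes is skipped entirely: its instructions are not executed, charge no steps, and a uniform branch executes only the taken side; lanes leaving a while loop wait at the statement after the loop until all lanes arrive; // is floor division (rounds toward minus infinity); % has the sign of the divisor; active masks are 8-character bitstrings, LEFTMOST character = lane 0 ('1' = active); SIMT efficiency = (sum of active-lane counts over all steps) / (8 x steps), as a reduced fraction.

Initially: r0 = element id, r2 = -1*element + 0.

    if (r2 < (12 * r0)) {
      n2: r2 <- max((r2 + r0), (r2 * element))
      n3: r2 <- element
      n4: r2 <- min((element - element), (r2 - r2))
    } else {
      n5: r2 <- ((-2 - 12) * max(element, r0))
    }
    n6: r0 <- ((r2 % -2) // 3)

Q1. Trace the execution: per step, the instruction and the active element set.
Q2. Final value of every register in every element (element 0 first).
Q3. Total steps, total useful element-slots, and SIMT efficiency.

step 0: eval (r2 < (12 * r0))        11111111
step 1: r2 <- max((r2 + r0), (r2 * element)) 01111111
step 2: r2 <- element                01111111
step 3: r2 <- min((element - element), (r2 - r2)) 01111111
step 4: r2 <- ((-2 - 12) * max(element, r0)) 10000000
step 5: r0 <- ((r2 % -2) // 3)       11111111

Answer: 6 steps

r0: 0,0,0,0,0,0,0,0
r2: 0,0,0,0,0,0,0,0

steps = 6; useful = 38; efficiency = 38/48 = 19/24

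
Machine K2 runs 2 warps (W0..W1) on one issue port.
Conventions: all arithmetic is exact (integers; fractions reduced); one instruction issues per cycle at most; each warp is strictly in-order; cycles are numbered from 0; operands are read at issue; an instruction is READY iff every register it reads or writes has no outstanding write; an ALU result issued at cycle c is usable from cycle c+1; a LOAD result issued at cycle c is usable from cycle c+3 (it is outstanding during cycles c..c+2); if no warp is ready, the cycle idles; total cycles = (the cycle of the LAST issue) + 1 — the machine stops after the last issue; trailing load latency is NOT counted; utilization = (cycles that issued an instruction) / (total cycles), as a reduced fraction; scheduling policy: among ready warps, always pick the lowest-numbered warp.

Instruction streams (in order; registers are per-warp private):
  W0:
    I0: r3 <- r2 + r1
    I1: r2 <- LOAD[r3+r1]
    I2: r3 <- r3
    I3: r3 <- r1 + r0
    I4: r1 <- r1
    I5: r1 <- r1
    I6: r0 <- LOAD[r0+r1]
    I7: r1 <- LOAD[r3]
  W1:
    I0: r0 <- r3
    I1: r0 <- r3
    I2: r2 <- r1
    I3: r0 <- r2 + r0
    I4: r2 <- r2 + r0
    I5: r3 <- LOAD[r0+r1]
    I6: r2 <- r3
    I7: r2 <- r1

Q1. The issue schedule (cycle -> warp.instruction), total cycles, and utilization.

cycle 0: W0.I0
cycle 1: W0.I1
cycle 2: W0.I2
cycle 3: W0.I3
cycle 4: W0.I4
cycle 5: W0.I5
cycle 6: W0.I6
cycle 7: W0.I7
cycle 8: W1.I0
cycle 9: W1.I1
cycle 10: W1.I2
cycle 11: W1.I3
cycle 12: W1.I4
cycle 13: W1.I5
cycle 14: idle
cycle 15: idle
cycle 16: W1.I6
cycle 17: W1.I7

Answer: 18 cycles, utilization 8/9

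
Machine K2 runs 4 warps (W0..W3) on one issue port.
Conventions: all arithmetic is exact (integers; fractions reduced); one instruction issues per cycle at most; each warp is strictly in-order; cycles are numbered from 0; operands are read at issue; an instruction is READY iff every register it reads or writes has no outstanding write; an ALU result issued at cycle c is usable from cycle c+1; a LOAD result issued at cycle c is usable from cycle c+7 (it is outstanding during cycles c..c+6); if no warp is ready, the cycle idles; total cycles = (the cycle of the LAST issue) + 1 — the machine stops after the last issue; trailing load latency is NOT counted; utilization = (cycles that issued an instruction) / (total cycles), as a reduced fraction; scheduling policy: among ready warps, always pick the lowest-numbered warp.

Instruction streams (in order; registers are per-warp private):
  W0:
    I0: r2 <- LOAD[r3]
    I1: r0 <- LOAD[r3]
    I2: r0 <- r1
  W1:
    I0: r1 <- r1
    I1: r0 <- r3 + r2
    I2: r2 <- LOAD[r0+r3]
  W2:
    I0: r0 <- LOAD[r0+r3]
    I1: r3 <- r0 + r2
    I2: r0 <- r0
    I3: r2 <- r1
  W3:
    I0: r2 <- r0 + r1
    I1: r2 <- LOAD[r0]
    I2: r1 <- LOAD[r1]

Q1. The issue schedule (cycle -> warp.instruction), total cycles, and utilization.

cycle 0: W0.I0
cycle 1: W0.I1
cycle 2: W1.I0
cycle 3: W1.I1
cycle 4: W1.I2
cycle 5: W2.I0
cycle 6: W3.I0
cycle 7: W3.I1
cycle 8: W0.I2
cycle 9: W3.I2
cycle 10: idle
cycle 11: idle
cycle 12: W2.I1
cycle 13: W2.I2
cycle 14: W2.I3

Answer: 15 cycles, utilization 13/15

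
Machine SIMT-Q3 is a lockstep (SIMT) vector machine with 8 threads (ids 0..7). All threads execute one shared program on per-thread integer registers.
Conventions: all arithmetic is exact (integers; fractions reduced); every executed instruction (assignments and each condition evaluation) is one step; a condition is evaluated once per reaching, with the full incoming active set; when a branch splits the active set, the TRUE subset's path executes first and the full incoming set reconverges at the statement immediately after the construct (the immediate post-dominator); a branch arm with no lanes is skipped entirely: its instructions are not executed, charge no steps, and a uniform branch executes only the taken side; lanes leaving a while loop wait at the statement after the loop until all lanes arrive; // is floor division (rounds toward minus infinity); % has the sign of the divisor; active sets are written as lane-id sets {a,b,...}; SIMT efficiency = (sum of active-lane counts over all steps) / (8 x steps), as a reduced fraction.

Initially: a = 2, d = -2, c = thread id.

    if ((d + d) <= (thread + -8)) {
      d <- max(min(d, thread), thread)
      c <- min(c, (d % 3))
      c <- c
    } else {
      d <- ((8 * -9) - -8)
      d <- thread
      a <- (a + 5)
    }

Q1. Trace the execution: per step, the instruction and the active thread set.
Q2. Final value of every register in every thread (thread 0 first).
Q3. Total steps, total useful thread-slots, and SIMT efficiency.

step 0: eval ((d + d) <= (thread + -8)) {0,1,2,3,4,5,6,7}
step 1: d <- max(min(d, thread), thread) {4,5,6,7}
step 2: c <- min(c, (d % 3))         {4,5,6,7}
step 3: c <- c                       {4,5,6,7}
step 4: d <- ((8 * -9) - -8)         {0,1,2,3}
step 5: d <- thread                  {0,1,2,3}
step 6: a <- (a + 5)                 {0,1,2,3}

Answer: 7 steps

a: 7,7,7,7,2,2,2,2
d: 0,1,2,3,4,5,6,7
c: 0,1,2,3,1,2,0,1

steps = 7; useful = 32; efficiency = 32/56 = 4/7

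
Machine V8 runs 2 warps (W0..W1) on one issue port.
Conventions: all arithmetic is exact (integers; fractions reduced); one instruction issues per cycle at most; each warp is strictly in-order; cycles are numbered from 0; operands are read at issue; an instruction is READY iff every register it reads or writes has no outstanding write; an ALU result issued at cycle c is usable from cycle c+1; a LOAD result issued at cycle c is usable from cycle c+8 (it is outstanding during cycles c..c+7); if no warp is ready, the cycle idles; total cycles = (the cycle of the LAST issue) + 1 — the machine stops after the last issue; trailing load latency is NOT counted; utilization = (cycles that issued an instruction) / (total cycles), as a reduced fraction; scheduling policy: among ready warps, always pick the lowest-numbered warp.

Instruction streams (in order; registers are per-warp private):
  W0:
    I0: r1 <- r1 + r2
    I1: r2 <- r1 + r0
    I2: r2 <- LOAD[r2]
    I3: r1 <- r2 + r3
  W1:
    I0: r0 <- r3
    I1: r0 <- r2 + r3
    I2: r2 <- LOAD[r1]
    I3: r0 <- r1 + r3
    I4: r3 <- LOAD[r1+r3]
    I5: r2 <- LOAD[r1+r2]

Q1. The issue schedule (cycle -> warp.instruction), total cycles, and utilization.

cycle 0: W0.I0
cycle 1: W0.I1
cycle 2: W0.I2
cycle 3: W1.I0
cycle 4: W1.I1
cycle 5: W1.I2
cycle 6: W1.I3
cycle 7: W1.I4
cycle 8: idle
cycle 9: idle
cycle 10: W0.I3
cycle 11: idle
cycle 12: idle
cycle 13: W1.I5

Answer: 14 cycles, utilization 5/7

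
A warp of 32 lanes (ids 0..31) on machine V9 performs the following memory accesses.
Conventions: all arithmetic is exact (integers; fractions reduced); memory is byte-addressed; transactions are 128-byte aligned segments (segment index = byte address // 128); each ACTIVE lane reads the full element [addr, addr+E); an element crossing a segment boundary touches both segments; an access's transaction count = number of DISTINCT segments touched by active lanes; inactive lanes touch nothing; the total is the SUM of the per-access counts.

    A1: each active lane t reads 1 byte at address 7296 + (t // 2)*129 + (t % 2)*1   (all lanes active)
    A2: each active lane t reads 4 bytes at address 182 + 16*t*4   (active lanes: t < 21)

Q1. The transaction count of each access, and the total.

A1: 16 transactions
A2: 11 transactions

Answer: 16,11; total 27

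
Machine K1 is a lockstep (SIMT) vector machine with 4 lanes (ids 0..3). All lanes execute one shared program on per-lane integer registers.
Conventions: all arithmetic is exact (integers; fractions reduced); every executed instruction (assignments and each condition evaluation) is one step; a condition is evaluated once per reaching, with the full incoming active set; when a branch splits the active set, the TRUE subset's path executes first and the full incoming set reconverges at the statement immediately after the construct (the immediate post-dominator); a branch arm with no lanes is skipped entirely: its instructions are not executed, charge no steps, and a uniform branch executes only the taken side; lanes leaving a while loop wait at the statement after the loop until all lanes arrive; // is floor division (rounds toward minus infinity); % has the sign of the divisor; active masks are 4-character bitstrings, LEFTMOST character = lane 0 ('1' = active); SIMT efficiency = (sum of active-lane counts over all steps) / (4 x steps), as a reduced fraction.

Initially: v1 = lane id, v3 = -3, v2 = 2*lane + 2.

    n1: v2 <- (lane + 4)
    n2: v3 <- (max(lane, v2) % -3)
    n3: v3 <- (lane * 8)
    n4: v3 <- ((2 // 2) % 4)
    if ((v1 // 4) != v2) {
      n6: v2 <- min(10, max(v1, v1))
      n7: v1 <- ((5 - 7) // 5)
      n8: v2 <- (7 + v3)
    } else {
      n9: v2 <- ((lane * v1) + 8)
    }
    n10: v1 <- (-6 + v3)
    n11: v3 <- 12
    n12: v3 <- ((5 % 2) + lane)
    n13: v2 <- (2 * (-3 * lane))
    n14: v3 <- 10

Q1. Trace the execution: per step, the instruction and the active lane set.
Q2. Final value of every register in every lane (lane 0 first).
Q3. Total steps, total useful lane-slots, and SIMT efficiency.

step 0: v2 <- (lane + 4)             1111
step 1: v3 <- (max(lane, v2) % -3)   1111
step 2: v3 <- (lane * 8)             1111
step 3: v3 <- ((2 // 2) % 4)         1111
step 4: eval ((v1 // 4) != v2)       1111
step 5: v2 <- min(10, max(v1, v1))   1111
step 6: v1 <- ((5 - 7) // 5)         1111
step 7: v2 <- (7 + v3)               1111
step 8: v1 <- (-6 + v3)              1111
step 9: v3 <- 12                     1111
step 10: v3 <- ((5 % 2) + lane)       1111
step 11: v2 <- (2 * (-3 * lane))      1111
step 12: v3 <- 10                     1111

Answer: 13 steps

v1: -5,-5,-5,-5
v3: 10,10,10,10
v2: 0,-6,-12,-18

steps = 13; useful = 52; efficiency = 52/52 = 1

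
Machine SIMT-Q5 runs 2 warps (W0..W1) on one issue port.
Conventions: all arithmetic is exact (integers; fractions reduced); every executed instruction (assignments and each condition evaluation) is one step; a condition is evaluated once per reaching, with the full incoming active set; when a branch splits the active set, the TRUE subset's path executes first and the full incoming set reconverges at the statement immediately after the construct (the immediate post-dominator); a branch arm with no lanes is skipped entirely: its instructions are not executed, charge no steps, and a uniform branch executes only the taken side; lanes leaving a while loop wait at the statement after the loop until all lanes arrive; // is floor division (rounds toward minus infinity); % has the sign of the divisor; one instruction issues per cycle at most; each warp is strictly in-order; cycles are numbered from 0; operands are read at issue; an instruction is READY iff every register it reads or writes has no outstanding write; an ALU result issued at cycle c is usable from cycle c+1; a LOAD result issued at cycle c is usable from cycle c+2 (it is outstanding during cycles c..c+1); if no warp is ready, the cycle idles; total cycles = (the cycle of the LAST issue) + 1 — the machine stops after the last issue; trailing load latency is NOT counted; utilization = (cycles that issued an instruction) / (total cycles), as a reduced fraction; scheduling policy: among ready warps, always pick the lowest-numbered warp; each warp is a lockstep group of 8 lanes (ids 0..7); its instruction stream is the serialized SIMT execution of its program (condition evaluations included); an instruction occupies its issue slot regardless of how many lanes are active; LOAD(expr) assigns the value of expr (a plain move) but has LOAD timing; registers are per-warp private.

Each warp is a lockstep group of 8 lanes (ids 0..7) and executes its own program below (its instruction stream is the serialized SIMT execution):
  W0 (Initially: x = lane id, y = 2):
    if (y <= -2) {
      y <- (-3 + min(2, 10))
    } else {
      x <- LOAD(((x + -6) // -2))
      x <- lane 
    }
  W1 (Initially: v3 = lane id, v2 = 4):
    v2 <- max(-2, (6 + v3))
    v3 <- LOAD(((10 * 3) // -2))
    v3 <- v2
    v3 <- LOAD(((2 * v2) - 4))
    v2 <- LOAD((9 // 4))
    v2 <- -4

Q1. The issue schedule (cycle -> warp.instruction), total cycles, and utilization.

cycle 0: W0.I0
cycle 1: W0.I1
cycle 2: W1.I0
cycle 3: W0.I2
cycle 4: W1.I1
cycle 5: idle
cycle 6: W1.I2
cycle 7: W1.I3
cycle 8: W1.I4
cycle 9: idle
cycle 10: W1.I5

Answer: 11 cycles, utilization 9/11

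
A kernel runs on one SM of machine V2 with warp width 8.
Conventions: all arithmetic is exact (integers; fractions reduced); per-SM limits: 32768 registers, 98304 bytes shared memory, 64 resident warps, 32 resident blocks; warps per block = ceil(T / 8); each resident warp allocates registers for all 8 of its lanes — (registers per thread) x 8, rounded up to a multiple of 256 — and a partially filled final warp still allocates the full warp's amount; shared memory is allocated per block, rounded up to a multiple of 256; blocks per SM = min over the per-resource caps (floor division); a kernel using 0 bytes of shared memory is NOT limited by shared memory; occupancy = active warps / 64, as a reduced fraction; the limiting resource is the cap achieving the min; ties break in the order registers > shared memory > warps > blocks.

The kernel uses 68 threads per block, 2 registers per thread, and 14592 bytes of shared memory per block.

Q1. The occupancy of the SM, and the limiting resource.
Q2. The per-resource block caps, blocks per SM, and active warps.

Answer: occupancy 27/32, limited by shared memory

registers: 14 blocks
shared memory: 6 blocks
warps: 7 blocks
blocks: 32 blocks

Answer: 6 blocks, 54 active warps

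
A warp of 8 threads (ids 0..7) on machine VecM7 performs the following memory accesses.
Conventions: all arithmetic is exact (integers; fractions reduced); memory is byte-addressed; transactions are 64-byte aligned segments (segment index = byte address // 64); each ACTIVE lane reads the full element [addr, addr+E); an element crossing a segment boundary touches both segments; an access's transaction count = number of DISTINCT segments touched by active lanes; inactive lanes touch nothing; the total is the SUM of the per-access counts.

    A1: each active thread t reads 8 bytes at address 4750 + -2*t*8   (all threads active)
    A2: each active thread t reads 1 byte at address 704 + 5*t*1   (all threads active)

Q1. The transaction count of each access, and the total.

A1: 3 transactions
A2: 1 transaction

Answer: 3,1; total 4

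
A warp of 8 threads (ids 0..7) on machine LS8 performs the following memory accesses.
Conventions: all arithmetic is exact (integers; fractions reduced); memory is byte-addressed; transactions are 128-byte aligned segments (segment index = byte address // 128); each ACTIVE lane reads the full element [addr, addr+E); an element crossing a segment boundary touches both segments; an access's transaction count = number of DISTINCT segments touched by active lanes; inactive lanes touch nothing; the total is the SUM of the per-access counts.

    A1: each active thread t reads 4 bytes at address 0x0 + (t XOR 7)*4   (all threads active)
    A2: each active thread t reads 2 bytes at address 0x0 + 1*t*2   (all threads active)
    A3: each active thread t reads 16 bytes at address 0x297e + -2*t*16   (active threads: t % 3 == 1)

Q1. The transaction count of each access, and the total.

A1: 1 transaction
A2: 1 transaction
A3: 2 transactions

Answer: 1,1,2; total 4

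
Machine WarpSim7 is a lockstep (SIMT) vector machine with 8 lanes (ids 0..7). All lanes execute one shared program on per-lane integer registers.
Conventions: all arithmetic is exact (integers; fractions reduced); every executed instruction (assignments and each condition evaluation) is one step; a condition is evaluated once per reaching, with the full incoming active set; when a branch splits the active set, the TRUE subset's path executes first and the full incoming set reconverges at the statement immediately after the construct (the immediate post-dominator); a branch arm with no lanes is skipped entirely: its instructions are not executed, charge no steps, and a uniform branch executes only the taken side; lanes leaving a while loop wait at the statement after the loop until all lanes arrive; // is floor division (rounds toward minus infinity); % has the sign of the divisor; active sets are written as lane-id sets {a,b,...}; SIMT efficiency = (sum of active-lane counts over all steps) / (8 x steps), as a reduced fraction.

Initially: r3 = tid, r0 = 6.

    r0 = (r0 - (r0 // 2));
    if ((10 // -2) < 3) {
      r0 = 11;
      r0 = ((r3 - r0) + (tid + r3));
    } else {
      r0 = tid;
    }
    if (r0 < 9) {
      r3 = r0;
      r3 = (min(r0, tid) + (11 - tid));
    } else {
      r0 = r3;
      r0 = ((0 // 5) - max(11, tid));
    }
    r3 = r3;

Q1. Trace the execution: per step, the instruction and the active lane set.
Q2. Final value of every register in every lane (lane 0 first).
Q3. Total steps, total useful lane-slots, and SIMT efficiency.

step 0: r0 <- (r0 - (r0 // 2))       {0,1,2,3,4,5,6,7}
step 1: eval ((10 // -2) < 3)        {0,1,2,3,4,5,6,7}
step 2: r0 <- 11                     {0,1,2,3,4,5,6,7}
step 3: r0 <- ((r3 - r0) + (tid + r3)) {0,1,2,3,4,5,6,7}
step 4: eval (r0 < 9)                {0,1,2,3,4,5,6,7}
step 5: r3 <- r0                     {0,1,2,3,4,5,6}
step 6: r3 <- (min(r0, tid) + (11 - tid)) {0,1,2,3,4,5,6}
step 7: r0 <- r3                     {7}
step 8: r0 <- ((0 // 5) - max(11, tid)) {7}
step 9: r3 <- r3                     {0,1,2,3,4,5,6,7}

Answer: 10 steps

r3: 0,2,4,6,8,10,11,7
r0: -11,-8,-5,-2,1,4,7,-11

steps = 10; useful = 64; efficiency = 64/80 = 4/5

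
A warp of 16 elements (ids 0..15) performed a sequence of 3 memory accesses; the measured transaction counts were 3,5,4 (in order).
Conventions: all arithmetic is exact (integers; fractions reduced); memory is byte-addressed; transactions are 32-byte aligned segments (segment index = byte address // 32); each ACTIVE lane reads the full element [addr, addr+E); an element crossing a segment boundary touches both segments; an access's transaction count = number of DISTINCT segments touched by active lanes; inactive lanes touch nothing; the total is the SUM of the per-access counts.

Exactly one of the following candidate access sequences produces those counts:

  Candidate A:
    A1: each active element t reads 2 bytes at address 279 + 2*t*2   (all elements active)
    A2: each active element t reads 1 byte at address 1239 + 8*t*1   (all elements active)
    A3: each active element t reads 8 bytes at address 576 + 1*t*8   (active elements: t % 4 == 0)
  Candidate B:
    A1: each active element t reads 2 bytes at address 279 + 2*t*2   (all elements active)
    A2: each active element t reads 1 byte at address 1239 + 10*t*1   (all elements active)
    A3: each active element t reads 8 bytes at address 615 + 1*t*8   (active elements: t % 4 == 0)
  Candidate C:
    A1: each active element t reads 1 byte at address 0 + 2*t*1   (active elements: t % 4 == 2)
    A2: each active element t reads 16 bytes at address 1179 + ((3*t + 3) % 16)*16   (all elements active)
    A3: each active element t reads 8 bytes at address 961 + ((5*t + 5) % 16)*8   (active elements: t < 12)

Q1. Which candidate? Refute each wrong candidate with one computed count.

B: A2 gives 6 transactions, not 5
C: A1 gives 1 transaction, not 3
A: all counts match (3,5,4)

Answer: A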